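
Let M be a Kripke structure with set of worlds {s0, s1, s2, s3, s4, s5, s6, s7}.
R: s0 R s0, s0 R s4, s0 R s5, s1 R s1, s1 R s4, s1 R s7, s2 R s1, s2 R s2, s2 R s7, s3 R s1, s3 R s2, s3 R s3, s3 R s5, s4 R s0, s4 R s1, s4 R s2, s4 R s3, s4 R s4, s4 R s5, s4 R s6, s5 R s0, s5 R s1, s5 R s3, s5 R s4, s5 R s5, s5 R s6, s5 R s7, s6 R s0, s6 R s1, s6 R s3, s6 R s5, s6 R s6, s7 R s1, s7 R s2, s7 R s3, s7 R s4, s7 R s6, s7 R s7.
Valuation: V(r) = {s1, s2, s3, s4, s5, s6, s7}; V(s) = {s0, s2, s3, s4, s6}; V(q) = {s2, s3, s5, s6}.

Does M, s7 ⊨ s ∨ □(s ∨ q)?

At s7: s is false, □(s ∨ q) is false, so s ∨ □(s ∨ q) is false.
  At s7: □(s ∨ q) requires s ∨ q at every successor {s1, s2, s3, s4, s6, s7}.
    s ∨ q fails at s1, so □(s ∨ q) is false at s7.

No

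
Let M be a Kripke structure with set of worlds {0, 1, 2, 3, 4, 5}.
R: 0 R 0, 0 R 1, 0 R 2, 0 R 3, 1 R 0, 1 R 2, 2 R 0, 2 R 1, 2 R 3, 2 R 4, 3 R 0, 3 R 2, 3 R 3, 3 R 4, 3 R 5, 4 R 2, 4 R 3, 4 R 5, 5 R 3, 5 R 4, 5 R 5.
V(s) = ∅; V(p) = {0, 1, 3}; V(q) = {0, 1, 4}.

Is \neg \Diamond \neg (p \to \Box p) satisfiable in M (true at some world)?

No

Let φ = \neg \Diamond \neg (p \to \Box p). Evaluate φ at each world:
  0 (successors {0, 1, 2, 3}): φ is false.
  1 (successors {0, 2}): φ is false.
  2 (successors {0, 1, 3, 4}): φ is false.
  3 (successors {0, 2, 3, 4, 5}): φ is false.
  4 (successors {2, 3, 5}): φ is false.
  5 (successors {3, 4, 5}): φ is false.
For instance, at 3:
  At 3: \Diamond \neg (p \to \Box p) is true, so \neg \Diamond \neg (p \to \Box p) is false.
    At 3: \Diamond \neg (p \to \Box p) requires \neg (p \to \Box p) at some successor in {0, 2, 3, 4, 5}.
      \neg (p \to \Box p) holds at 0, so \Diamond \neg (p \to \Box p) is true at 3.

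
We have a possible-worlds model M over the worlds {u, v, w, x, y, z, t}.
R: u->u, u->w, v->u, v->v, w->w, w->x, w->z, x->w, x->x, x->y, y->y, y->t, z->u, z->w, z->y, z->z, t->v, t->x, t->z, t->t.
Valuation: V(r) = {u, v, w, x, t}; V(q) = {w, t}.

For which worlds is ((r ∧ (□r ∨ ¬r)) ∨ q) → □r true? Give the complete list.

Let φ = ((r ∧ (□r ∨ ¬r)) ∨ q) → □r. Evaluate φ at each world:
  u (successors {u, w}): φ is true.
  v (successors {u, v}): φ is true.
  w (successors {w, x, z}): φ is false.
  x (successors {w, x, y}): φ is true.
  y (successors {y, t}): φ is true.
  z (successors {u, w, y, z}): φ is true.
  t (successors {v, x, z, t}): φ is false.
For instance, at w:
  At w: (r ∧ (□r ∨ ¬r)) ∨ q is true, □r is false, so ((r ∧ (□r ∨ ¬r)) ∨ q) → □r is false.
    At w: r ∧ (□r ∨ ¬r) is false, q is true, so (r ∧ (□r ∨ ¬r)) ∨ q is true.
      At w: r is true, □r ∨ ¬r is false, so r ∧ (□r ∨ ¬r) is false.
    At w: □r requires r at every successor {w, x, z}.
      r fails at z, so □r is false at w.
Satisfying worlds: {u, v, x, y, z}

u, v, x, y, z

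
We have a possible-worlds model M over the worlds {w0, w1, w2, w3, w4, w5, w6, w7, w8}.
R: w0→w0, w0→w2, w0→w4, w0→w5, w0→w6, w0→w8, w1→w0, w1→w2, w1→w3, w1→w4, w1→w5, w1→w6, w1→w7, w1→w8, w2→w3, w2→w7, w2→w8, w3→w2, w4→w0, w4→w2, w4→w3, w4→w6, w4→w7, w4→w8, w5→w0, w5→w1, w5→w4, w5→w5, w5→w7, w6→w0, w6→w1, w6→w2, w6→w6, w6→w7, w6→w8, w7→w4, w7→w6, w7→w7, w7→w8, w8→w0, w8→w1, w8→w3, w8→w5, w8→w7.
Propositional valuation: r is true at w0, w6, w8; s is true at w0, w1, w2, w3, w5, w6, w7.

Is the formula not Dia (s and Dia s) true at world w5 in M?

No

At w5: Dia (s and Dia s) is true, so not Dia (s and Dia s) is false.
  At w5: Dia (s and Dia s) requires s and Dia s at some successor in {w0, w1, w4, w5, w7}.
    s and Dia s holds at w0, so Dia (s and Dia s) is true at w5.
      At w0: s is true, Dia s is true, so s and Dia s is true.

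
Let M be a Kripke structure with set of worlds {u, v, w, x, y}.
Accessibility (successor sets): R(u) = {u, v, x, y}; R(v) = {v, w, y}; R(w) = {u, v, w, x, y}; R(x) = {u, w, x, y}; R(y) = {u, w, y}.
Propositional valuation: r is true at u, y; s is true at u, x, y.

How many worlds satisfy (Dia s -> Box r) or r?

Recall that Box ψ holds at a world iff ψ holds at every accessible world, and Dia ψ holds iff ψ holds at some accessible world.
Let φ = (Dia s -> Box r) or r. Evaluate φ at each world:
  u (successors {u, v, x, y}): φ is true.
  v (successors {v, w, y}): φ is false.
  w (successors {u, v, w, x, y}): φ is false.
  x (successors {u, w, x, y}): φ is false.
  y (successors {u, w, y}): φ is true.
For instance, at x:
  At x: Dia s -> Box r is false, r is false, so (Dia s -> Box r) or r is false.
    At x: Dia s is true, Box r is false, so Dia s -> Box r is false.
      At x: Dia s requires s at some successor in {u, w, x, y}.
        s holds at u, so Dia s is true at x.
      At x: Box r requires r at every successor {u, w, x, y}.
        r fails at w, so Box r is false at x.
Satisfying worlds: {u, y}

2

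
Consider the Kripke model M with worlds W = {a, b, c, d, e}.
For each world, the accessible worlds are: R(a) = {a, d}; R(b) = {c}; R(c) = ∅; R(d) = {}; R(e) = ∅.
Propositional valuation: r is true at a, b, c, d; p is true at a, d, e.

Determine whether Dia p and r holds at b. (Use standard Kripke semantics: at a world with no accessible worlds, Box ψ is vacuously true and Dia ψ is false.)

Recall that Dia ψ holds at a world iff ψ holds at some accessible world.
At b: Dia p is false, r is true, so Dia p and r is false.
  At b: Dia p requires p at some successor in {c}.
    At c: p is false.
  So Dia p is false at b.

No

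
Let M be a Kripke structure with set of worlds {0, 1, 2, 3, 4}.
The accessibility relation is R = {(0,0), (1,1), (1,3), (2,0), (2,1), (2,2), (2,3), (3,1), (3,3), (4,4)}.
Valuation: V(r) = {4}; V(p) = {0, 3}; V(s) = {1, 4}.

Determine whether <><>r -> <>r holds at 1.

Recall that <>ψ holds at a world iff ψ holds at some accessible world.
At 1: <><>r is false, <>r is false, so <><>r -> <>r is true.
  At 1: <><>r requires <>r at some successor in {1, 3}.
    At 1: <>r is false.
    At 3: <>r is false.
  So <><>r is false at 1.
  At 1: <>r requires r at some successor in {1, 3}.
    At 1: r is false.
    At 3: r is false.
  So <>r is false at 1.

Yes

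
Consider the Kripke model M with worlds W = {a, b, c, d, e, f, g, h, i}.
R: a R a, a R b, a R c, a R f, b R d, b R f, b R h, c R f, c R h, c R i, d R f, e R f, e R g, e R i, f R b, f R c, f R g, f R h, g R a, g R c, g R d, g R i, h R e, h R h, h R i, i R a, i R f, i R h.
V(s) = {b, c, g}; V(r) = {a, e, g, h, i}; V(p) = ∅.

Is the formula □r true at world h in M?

Recall that □ψ holds at a world iff ψ holds at every accessible world, and ◇ψ holds iff ψ holds at some accessible world.
At h: □r requires r at every successor {e, h, i}.
  At e: r is true.
  At h: r is true.
  At i: r is true.
So □r is true at h.

Yes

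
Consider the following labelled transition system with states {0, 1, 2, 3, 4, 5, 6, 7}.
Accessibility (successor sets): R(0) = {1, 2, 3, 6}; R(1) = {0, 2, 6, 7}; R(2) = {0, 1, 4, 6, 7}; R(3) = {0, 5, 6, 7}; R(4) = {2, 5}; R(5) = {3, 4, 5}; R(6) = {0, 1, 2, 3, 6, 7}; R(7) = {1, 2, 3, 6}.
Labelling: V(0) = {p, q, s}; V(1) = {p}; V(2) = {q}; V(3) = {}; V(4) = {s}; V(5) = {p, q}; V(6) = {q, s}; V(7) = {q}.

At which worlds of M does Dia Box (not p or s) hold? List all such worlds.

0, 2, 6, 7

Let φ = Dia Box (not p or s). Evaluate φ at each world:
  0 (successors {1, 2, 3, 6}): φ is true.
  1 (successors {0, 2, 6, 7}): φ is false.
  2 (successors {0, 1, 4, 6, 7}): φ is true.
  3 (successors {0, 5, 6, 7}): φ is false.
  4 (successors {2, 5}): φ is false.
  5 (successors {3, 4, 5}): φ is false.
  6 (successors {0, 1, 2, 3, 6, 7}): φ is true.
  7 (successors {1, 2, 3, 6}): φ is true.
For instance, at 3:
  At 3: Dia Box (not p or s) requires Box (not p or s) at some successor in {0, 5, 6, 7}.
    At 0: Box (not p or s) is false.
    At 5: Box (not p or s) is false.
    At 6: Box (not p or s) is false.
    At 7: Box (not p or s) is false.
  So Dia Box (not p or s) is false at 3.
Satisfying worlds: {0, 2, 6, 7}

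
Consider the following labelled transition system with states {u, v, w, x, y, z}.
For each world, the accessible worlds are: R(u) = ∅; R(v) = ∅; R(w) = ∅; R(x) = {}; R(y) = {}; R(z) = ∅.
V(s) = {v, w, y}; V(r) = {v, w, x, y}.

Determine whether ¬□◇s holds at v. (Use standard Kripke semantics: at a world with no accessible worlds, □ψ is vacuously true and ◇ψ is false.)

No

At v: □◇s is true, so ¬□◇s is false.
  At v: no accessible worlds, so □◇s holds vacuously.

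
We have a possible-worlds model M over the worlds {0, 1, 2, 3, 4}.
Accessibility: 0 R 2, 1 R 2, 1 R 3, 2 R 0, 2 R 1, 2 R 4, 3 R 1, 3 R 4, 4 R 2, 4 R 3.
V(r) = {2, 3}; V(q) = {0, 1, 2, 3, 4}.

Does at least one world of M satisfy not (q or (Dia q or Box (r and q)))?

Let φ = not (q or (Dia q or Box (r and q))). Evaluate φ at each world:
  0 (successors {2}): φ is false.
  1 (successors {2, 3}): φ is false.
  2 (successors {0, 1, 4}): φ is false.
  3 (successors {1, 4}): φ is false.
  4 (successors {2, 3}): φ is false.
For instance, at 4:
  At 4: q or (Dia q or Box (r and q)) is true, so not (q or (Dia q or Box (r and q))) is false.
    At 4: q is true, Dia q or Box (r and q) is true, so q or (Dia q or Box (r and q)) is true.
      At 4: Dia q is true, Box (r and q) is true, so Dia q or Box (r and q) is true.

No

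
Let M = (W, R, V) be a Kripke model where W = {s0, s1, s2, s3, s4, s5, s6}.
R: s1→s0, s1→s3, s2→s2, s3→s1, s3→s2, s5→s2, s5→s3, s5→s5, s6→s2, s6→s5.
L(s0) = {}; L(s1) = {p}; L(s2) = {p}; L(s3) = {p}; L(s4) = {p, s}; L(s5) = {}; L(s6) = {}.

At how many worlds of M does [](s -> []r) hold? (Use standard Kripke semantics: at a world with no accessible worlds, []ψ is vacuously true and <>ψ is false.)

7

Recall that []ψ holds at a world iff ψ holds at every accessible world, and <>ψ holds iff ψ holds at some accessible world.
Let φ = [](s -> []r). Evaluate φ at each world:
  s0 (successors ∅): φ is true.
  s1 (successors {s0, s3}): φ is true.
  s2 (successors {s2}): φ is true.
  s3 (successors {s1, s2}): φ is true.
  s4 (successors ∅): φ is true.
  s5 (successors {s2, s3, s5}): φ is true.
  s6 (successors {s2, s5}): φ is true.
For instance, at s3:
  At s3: [](s -> []r) requires s -> []r at every successor {s1, s2}.
      At s1: s is false, []r is false, so s -> []r is true.
      At s2: s is false, []r is false, so s -> []r is true.
  So [](s -> []r) is true at s3.
Satisfying worlds: {s0, s1, s2, s3, s4, s5, s6}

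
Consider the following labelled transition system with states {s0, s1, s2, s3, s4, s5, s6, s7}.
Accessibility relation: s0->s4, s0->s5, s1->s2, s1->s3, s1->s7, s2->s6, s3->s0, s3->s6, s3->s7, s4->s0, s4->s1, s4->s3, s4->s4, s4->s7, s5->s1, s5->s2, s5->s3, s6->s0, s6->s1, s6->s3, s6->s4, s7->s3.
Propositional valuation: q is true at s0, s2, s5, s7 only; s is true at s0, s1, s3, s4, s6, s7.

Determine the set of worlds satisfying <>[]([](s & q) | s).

Let φ = <>[]([](s & q) | s). Evaluate φ at each world:
  s0 (successors {s4, s5}): φ is true.
  s1 (successors {s2, s3, s7}): φ is true.
  s2 (successors {s6}): φ is true.
  s3 (successors {s0, s6, s7}): φ is true.
  s4 (successors {s0, s1, s3, s4, s7}): φ is true.
  s5 (successors {s1, s2, s3}): φ is true.
  s6 (successors {s0, s1, s3, s4}): φ is true.
  s7 (successors {s3}): φ is true.
For instance, at s2:
  At s2: <>[]([](s & q) | s) requires []([](s & q) | s) at some successor in {s6}.
    []([](s & q) | s) holds at s6, so <>[]([](s & q) | s) is true at s2.
      At s6: []([](s & q) | s) requires [](s & q) | s at every successor {s0, s1, s3, s4}.
        At s0: [](s & q) | s is true.
        At s1: [](s & q) | s is true.
        At s3: [](s & q) | s is true.
        At s4: [](s & q) | s is true.
      So []([](s & q) | s) is true at s6.
Satisfying worlds: {s0, s1, s2, s3, s4, s5, s6, s7}

s0, s1, s2, s3, s4, s5, s6, s7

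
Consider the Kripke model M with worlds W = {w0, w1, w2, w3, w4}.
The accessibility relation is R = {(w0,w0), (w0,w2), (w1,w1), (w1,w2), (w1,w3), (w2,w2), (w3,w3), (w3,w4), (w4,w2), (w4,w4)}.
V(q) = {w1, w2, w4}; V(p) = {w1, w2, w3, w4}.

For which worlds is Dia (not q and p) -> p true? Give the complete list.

Recall that Dia ψ holds at a world iff ψ holds at some accessible world.
Let φ = Dia (not q and p) -> p. Evaluate φ at each world:
  w0 (successors {w0, w2}): φ is true.
  w1 (successors {w1, w2, w3}): φ is true.
  w2 (successors {w2}): φ is true.
  w3 (successors {w3, w4}): φ is true.
  w4 (successors {w2, w4}): φ is true.
For instance, at w2:
  At w2: Dia (not q and p) is false, p is true, so Dia (not q and p) -> p is true.
    At w2: Dia (not q and p) requires not q and p at some successor in {w2}.
      At w2: not q and p is false.
    So Dia (not q and p) is false at w2.
Satisfying worlds: {w0, w1, w2, w3, w4}

w0, w1, w2, w3, w4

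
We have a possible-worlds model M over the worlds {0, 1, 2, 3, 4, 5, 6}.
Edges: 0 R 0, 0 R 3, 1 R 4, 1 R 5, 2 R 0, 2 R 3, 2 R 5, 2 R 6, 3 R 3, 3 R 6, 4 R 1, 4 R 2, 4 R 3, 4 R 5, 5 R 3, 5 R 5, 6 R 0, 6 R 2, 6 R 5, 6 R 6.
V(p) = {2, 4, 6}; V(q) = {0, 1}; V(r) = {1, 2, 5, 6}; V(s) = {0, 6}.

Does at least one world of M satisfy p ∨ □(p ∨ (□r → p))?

Yes

Recall that □ψ holds at a world iff ψ holds at every accessible world, and ◇ψ holds iff ψ holds at some accessible world.
Let φ = p ∨ □(p ∨ (□r → p)). Evaluate φ at each world:
  0 (successors {0, 3}): φ is true.
  1 (successors {4, 5}): φ is true.
  2 (successors {0, 3, 5, 6}): φ is true.
  3 (successors {3, 6}): φ is true.
  4 (successors {1, 2, 3, 5}): φ is true.
  5 (successors {3, 5}): φ is true.
  6 (successors {0, 2, 5, 6}): φ is true.
Detail at 0 (witness):
  At 0: p is false, □(p ∨ (□r → p)) is true, so p ∨ □(p ∨ (□r → p)) is true.
    At 0: □(p ∨ (□r → p)) requires p ∨ (□r → p) at every successor {0, 3}.
      At 0: p ∨ (□r → p) is true.
      At 3: p ∨ (□r → p) is true.
    So □(p ∨ (□r → p)) is true at 0.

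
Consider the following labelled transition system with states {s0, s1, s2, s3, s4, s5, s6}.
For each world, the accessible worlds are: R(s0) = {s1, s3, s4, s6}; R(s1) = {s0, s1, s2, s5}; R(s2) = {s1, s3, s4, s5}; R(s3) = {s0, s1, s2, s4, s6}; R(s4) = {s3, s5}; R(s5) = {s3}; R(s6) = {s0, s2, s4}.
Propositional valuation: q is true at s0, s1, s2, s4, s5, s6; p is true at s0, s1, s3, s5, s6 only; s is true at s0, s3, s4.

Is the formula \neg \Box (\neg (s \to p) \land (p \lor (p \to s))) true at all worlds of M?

Recall that \Box ψ holds at a world iff ψ holds at every accessible world, and \Diamond ψ holds iff ψ holds at some accessible world.
Let φ = \neg \Box (\neg (s \to p) \land (p \lor (p \to s))). Evaluate φ at each world:
  s0 (successors {s1, s3, s4, s6}): φ is true.
  s1 (successors {s0, s1, s2, s5}): φ is true.
  s2 (successors {s1, s3, s4, s5}): φ is true.
  s3 (successors {s0, s1, s2, s4, s6}): φ is true.
  s4 (successors {s3, s5}): φ is true.
  s5 (successors {s3}): φ is true.
  s6 (successors {s0, s2, s4}): φ is true.
For instance, at s3:
  At s3: \Box (\neg (s \to p) \land (p \lor (p \to s))) is false, so \neg \Box (\neg (s \to p) \land (p \lor (p \to s))) is true.
    At s3: \Box (\neg (s \to p) \land (p \lor (p \to s))) requires \neg (s \to p) \land (p \lor (p \to s)) at every successor {s0, s1, s2, s4, s6}.
      \neg (s \to p) \land (p \lor (p \to s)) fails at s0, so \Box (\neg (s \to p) \land (p \lor (p \to s))) is false at s3.

Yes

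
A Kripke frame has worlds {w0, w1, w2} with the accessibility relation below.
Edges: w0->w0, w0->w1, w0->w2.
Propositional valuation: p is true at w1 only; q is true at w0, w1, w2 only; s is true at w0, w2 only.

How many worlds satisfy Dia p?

Recall that Dia ψ holds at a world iff ψ holds at some accessible world.
Let φ = Dia p. Evaluate φ at each world:
  w0 (successors {w0, w1, w2}): φ is true.
  w1 (successors ∅): φ is false.
  w2 (successors ∅): φ is false.
For instance, at w0:
  At w0: Dia p requires p at some successor in {w0, w1, w2}.
    p holds at w1, so Dia p is true at w0.
Satisfying worlds: {w0}

1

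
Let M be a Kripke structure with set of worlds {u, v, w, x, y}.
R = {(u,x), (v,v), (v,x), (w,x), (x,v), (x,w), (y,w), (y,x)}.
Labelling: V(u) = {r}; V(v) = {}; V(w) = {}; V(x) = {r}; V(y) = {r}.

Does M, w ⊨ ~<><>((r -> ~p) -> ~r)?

At w: <><>((r -> ~p) -> ~r) is true, so ~<><>((r -> ~p) -> ~r) is false.
  At w: <><>((r -> ~p) -> ~r) requires <>((r -> ~p) -> ~r) at some successor in {x}.
    <>((r -> ~p) -> ~r) holds at x, so <><>((r -> ~p) -> ~r) is true at w.
      At x: <>((r -> ~p) -> ~r) requires (r -> ~p) -> ~r at some successor in {v, w}.
        (r -> ~p) -> ~r holds at v, so <>((r -> ~p) -> ~r) is true at x.

No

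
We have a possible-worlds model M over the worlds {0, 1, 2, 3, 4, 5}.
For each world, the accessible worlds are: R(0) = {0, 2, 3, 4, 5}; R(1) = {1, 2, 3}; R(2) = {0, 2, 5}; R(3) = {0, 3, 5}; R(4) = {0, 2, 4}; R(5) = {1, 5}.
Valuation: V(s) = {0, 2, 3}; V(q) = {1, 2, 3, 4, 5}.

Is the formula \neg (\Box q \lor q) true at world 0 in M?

Recall that \Box ψ holds at a world iff ψ holds at every accessible world, and \Diamond ψ holds iff ψ holds at some accessible world.
At 0: \Box q \lor q is false, so \neg (\Box q \lor q) is true.
  At 0: \Box q is false, q is false, so \Box q \lor q is false.
    At 0: \Box q requires q at every successor {0, 2, 3, 4, 5}.
      q fails at 0, so \Box q is false at 0.

Yes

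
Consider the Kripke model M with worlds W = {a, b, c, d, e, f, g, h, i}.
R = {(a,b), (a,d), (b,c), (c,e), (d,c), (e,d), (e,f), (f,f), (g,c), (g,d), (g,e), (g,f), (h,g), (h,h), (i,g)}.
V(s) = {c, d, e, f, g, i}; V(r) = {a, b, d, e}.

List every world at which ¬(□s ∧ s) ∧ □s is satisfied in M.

Recall that □ψ holds at a world iff ψ holds at every accessible world, and ◇ψ holds iff ψ holds at some accessible world.
Let φ = ¬(□s ∧ s) ∧ □s. Evaluate φ at each world:
  a (successors {b, d}): φ is false.
  b (successors {c}): φ is true.
  c (successors {e}): φ is false.
  d (successors {c}): φ is false.
  e (successors {d, f}): φ is false.
  f (successors {f}): φ is false.
  g (successors {c, d, e, f}): φ is false.
  h (successors {g, h}): φ is false.
  i (successors {g}): φ is false.
For instance, at d:
  At d: ¬(□s ∧ s) is false, □s is true, so ¬(□s ∧ s) ∧ □s is false.
    At d: □s ∧ s is true, so ¬(□s ∧ s) is false.
      At d: □s is true, s is true, so □s ∧ s is true.
    At d: □s requires s at every successor {c}.
      At c: s is true.
    So □s is true at d.
Satisfying worlds: {b}

b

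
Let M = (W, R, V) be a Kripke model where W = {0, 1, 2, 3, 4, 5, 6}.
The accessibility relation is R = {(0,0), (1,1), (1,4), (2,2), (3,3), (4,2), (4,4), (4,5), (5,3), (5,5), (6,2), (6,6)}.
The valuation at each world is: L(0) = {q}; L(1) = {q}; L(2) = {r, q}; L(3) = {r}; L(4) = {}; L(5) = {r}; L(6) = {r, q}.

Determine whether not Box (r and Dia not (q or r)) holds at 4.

At 4: Box (r and Dia not (q or r)) is false, so not Box (r and Dia not (q or r)) is true.
  At 4: Box (r and Dia not (q or r)) requires r and Dia not (q or r) at every successor {2, 4, 5}.
    r and Dia not (q or r) fails at 2, so Box (r and Dia not (q or r)) is false at 4.
      At 2: r is true, Dia not (q or r) is false, so r and Dia not (q or r) is false.

Yes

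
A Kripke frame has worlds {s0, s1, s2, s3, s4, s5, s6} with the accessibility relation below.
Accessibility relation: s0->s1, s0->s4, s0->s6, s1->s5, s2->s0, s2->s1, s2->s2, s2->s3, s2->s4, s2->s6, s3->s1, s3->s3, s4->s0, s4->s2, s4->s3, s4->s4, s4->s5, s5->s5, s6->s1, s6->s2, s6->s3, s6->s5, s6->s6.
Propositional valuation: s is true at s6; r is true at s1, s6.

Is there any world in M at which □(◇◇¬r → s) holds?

No

Let φ = □(◇◇¬r → s). Evaluate φ at each world:
  s0 (successors {s1, s4, s6}): φ is false.
  s1 (successors {s5}): φ is false.
  s2 (successors {s0, s1, s2, s3, s4, s6}): φ is false.
  s3 (successors {s1, s3}): φ is false.
  s4 (successors {s0, s2, s3, s4, s5}): φ is false.
  s5 (successors {s5}): φ is false.
  s6 (successors {s1, s2, s3, s5, s6}): φ is false.
For instance, at s2:
  At s2: □(◇◇¬r → s) requires ◇◇¬r → s at every successor {s0, s1, s2, s3, s4, s6}.
    ◇◇¬r → s fails at s0, so □(◇◇¬r → s) is false at s2.
      At s0: ◇◇¬r is true, s is false, so ◇◇¬r → s is false.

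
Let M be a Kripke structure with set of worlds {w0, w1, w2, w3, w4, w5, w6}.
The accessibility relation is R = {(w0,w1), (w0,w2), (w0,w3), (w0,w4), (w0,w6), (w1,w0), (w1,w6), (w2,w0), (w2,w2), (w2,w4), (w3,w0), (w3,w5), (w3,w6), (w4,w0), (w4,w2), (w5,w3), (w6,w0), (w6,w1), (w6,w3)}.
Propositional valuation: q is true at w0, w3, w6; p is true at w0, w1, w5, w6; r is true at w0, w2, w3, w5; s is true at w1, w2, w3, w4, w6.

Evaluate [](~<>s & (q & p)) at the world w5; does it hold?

Recall that []ψ holds at a world iff ψ holds at every accessible world, and <>ψ holds iff ψ holds at some accessible world.
At w5: [](~<>s & (q & p)) requires ~<>s & (q & p) at every successor {w3}.
  ~<>s & (q & p) fails at w3, so [](~<>s & (q & p)) is false at w5.
    At w3: ~<>s is false, q & p is false, so ~<>s & (q & p) is false.
      At w3: <>s is true, so ~<>s is false.

No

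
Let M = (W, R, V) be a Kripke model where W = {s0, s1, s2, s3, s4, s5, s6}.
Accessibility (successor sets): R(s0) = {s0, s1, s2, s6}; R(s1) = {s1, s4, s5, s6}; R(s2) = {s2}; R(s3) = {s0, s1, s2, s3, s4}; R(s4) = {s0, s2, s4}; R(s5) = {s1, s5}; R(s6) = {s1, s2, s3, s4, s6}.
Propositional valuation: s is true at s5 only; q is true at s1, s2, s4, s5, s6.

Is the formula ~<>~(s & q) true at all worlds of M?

Recall that <>ψ holds at a world iff ψ holds at some accessible world.
Let φ = ~<>~(s & q). Evaluate φ at each world:
  s0 (successors {s0, s1, s2, s6}): φ is false.
  s1 (successors {s1, s4, s5, s6}): φ is false.
  s2 (successors {s2}): φ is false.
  s3 (successors {s0, s1, s2, s3, s4}): φ is false.
  s4 (successors {s0, s2, s4}): φ is false.
  s5 (successors {s1, s5}): φ is false.
  s6 (successors {s1, s2, s3, s4, s6}): φ is false.
Detail at s0 (counterexample):
  At s0: <>~(s & q) is true, so ~<>~(s & q) is false.
    At s0: <>~(s & q) requires ~(s & q) at some successor in {s0, s1, s2, s6}.
      ~(s & q) holds at s0, so <>~(s & q) is true at s0.

No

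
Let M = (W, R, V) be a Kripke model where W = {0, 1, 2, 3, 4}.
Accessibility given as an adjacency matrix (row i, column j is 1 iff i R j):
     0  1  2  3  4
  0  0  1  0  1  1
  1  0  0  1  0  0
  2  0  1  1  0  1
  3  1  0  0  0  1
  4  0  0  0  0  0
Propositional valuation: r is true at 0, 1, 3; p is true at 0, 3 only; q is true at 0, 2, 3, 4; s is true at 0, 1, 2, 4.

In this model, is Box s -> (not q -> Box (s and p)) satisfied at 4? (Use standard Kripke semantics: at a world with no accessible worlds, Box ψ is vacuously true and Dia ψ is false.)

Yes

At 4: Box s is true, not q -> Box (s and p) is true, so Box s -> (not q -> Box (s and p)) is true.
  At 4: no accessible worlds, so Box s holds vacuously.
  At 4: not q is false, Box (s and p) is true, so not q -> Box (s and p) is true.
    At 4: no accessible worlds, so Box (s and p) holds vacuously.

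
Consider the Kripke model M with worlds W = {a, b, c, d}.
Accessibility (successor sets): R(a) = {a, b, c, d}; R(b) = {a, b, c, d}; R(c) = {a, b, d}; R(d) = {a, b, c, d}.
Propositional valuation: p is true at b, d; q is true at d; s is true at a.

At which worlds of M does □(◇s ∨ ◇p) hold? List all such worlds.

Recall that □ψ holds at a world iff ψ holds at every accessible world, and ◇ψ holds iff ψ holds at some accessible world.
Let φ = □(◇s ∨ ◇p). Evaluate φ at each world:
  a (successors {a, b, c, d}): φ is true.
  b (successors {a, b, c, d}): φ is true.
  c (successors {a, b, d}): φ is true.
  d (successors {a, b, c, d}): φ is true.
For instance, at a:
  At a: □(◇s ∨ ◇p) requires ◇s ∨ ◇p at every successor {a, b, c, d}.
    At a: ◇s ∨ ◇p is true.
    At b: ◇s ∨ ◇p is true.
    At c: ◇s ∨ ◇p is true.
    At d: ◇s ∨ ◇p is true.
  So □(◇s ∨ ◇p) is true at a.
Satisfying worlds: {a, b, c, d}

a, b, c, d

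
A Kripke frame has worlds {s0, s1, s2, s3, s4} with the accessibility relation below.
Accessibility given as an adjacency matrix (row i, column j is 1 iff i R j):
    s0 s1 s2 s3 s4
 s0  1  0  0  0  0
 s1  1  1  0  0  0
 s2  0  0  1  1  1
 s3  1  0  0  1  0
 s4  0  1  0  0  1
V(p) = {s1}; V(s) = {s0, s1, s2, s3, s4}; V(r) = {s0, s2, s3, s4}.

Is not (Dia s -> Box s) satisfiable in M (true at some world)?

Let φ = not (Dia s -> Box s). Evaluate φ at each world:
  s0 (successors {s0}): φ is false.
  s1 (successors {s0, s1}): φ is false.
  s2 (successors {s2, s3, s4}): φ is false.
  s3 (successors {s0, s3}): φ is false.
  s4 (successors {s1, s4}): φ is false.
For instance, at s2:
  At s2: Dia s -> Box s is true, so not (Dia s -> Box s) is false.
    At s2: Dia s is true, Box s is true, so Dia s -> Box s is true.
      At s2: Dia s requires s at some successor in {s2, s3, s4}.
        s holds at s2, so Dia s is true at s2.
      At s2: Box s requires s at every successor {s2, s3, s4}.
        At s2: s is true.
        At s3: s is true.
        At s4: s is true.
      So Box s is true at s2.

No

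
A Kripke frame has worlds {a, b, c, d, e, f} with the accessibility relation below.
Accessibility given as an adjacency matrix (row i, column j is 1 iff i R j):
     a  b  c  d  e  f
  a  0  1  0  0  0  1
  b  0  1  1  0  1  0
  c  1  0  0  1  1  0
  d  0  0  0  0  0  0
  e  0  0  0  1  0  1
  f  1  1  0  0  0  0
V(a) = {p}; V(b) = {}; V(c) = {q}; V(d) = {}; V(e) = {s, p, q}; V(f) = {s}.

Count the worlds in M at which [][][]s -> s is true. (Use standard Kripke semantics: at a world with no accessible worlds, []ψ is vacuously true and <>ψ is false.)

Let φ = [][][]s -> s. Evaluate φ at each world:
  a (successors {b, f}): φ is true.
  b (successors {b, c, e}): φ is true.
  c (successors {a, d, e}): φ is true.
  d (successors ∅): φ is false.
  e (successors {d, f}): φ is true.
  f (successors {a, b}): φ is true.
For instance, at b:
  At b: [][][]s is false, s is false, so [][][]s -> s is true.
    At b: [][][]s requires [][]s at every successor {b, c, e}.
      [][]s fails at b, so [][][]s is false at b.
Satisfying worlds: {a, b, c, e, f}

5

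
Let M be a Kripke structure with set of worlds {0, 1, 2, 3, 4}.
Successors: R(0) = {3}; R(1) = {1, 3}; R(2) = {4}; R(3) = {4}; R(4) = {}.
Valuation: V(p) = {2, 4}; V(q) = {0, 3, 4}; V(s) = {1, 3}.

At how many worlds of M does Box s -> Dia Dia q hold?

Let φ = Box s -> Dia Dia q. Evaluate φ at each world:
  0 (successors {3}): φ is true.
  1 (successors {1, 3}): φ is true.
  2 (successors {4}): φ is true.
  3 (successors {4}): φ is true.
  4 (successors ∅): φ is false.
For instance, at 1:
  At 1: Box s is true, Dia Dia q is true, so Box s -> Dia Dia q is true.
    At 1: Box s requires s at every successor {1, 3}.
      At 1: s is true.
      At 3: s is true.
    So Box s is true at 1.
    At 1: Dia Dia q requires Dia q at some successor in {1, 3}.
      Dia q holds at 1, so Dia Dia q is true at 1.
Satisfying worlds: {0, 1, 2, 3}

4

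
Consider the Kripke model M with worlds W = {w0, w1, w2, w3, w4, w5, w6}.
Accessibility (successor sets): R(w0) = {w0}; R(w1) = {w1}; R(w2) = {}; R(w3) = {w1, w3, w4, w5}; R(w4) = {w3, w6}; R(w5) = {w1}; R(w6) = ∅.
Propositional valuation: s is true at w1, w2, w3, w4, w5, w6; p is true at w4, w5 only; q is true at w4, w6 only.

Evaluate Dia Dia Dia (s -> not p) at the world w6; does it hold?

At w6: no accessible worlds, so Dia Dia Dia (s -> not p) is false.

No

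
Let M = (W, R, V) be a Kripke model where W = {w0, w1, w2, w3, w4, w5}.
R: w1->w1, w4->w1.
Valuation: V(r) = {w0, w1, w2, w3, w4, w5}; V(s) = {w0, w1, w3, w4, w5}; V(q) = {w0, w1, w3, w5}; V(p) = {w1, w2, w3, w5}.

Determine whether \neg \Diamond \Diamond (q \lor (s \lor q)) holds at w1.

Recall that \Diamond ψ holds at a world iff ψ holds at some accessible world.
At w1: \Diamond \Diamond (q \lor (s \lor q)) is true, so \neg \Diamond \Diamond (q \lor (s \lor q)) is false.
  At w1: \Diamond \Diamond (q \lor (s \lor q)) requires \Diamond (q \lor (s \lor q)) at some successor in {w1}.
    \Diamond (q \lor (s \lor q)) holds at w1, so \Diamond \Diamond (q \lor (s \lor q)) is true at w1.
      At w1: \Diamond (q \lor (s \lor q)) requires q \lor (s \lor q) at some successor in {w1}.
        q \lor (s \lor q) holds at w1, so \Diamond (q \lor (s \lor q)) is true at w1.

No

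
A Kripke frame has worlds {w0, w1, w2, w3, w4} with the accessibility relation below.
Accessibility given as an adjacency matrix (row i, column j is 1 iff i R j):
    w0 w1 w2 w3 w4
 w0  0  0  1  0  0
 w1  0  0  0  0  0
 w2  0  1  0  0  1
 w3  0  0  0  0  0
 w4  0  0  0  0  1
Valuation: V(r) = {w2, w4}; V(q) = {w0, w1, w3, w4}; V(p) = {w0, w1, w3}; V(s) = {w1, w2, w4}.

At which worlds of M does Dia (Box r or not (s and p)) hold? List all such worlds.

Let φ = Dia (Box r or not (s and p)). Evaluate φ at each world:
  w0 (successors {w2}): φ is true.
  w1 (successors ∅): φ is false.
  w2 (successors {w1, w4}): φ is true.
  w3 (successors ∅): φ is false.
  w4 (successors {w4}): φ is true.
For instance, at w4:
  At w4: Dia (Box r or not (s and p)) requires Box r or not (s and p) at some successor in {w4}.
    Box r or not (s and p) holds at w4, so Dia (Box r or not (s and p)) is true at w4.
      At w4: Box r is true, not (s and p) is true, so Box r or not (s and p) is true.
Satisfying worlds: {w0, w2, w4}

w0, w2, w4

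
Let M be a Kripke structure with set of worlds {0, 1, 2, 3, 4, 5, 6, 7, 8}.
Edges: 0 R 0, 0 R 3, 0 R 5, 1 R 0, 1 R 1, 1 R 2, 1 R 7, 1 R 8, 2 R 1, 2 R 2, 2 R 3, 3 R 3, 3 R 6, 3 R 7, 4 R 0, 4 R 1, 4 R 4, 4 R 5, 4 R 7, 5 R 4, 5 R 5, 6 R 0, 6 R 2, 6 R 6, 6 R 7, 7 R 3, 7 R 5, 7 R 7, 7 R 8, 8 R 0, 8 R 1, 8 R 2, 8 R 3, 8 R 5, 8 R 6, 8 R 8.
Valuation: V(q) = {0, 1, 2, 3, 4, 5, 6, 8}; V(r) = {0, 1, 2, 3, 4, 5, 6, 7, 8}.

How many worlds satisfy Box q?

4

Let φ = Box q. Evaluate φ at each world:
  0 (successors {0, 3, 5}): φ is true.
  1 (successors {0, 1, 2, 7, 8}): φ is false.
  2 (successors {1, 2, 3}): φ is true.
  3 (successors {3, 6, 7}): φ is false.
  4 (successors {0, 1, 4, 5, 7}): φ is false.
  5 (successors {4, 5}): φ is true.
  6 (successors {0, 2, 6, 7}): φ is false.
  7 (successors {3, 5, 7, 8}): φ is false.
  8 (successors {0, 1, 2, 3, 5, 6, 8}): φ is true.
For instance, at 1:
  At 1: Box q requires q at every successor {0, 1, 2, 7, 8}.
    q fails at 7, so Box q is false at 1.
Satisfying worlds: {0, 2, 5, 8}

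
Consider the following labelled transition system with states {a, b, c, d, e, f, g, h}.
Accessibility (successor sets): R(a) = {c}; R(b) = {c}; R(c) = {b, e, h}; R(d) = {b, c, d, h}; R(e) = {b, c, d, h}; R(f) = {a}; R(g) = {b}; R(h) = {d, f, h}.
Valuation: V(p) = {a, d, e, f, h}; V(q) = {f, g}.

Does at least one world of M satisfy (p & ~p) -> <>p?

Yes

Recall that <>ψ holds at a world iff ψ holds at some accessible world.
Let φ = (p & ~p) -> <>p. Evaluate φ at each world:
  a (successors {c}): φ is true.
  b (successors {c}): φ is true.
  c (successors {b, e, h}): φ is true.
  d (successors {b, c, d, h}): φ is true.
  e (successors {b, c, d, h}): φ is true.
  f (successors {a}): φ is true.
  g (successors {b}): φ is true.
  h (successors {d, f, h}): φ is true.
Detail at a (witness):
  At a: p & ~p is false, <>p is false, so (p & ~p) -> <>p is true.
    At a: <>p requires p at some successor in {c}.
      At c: p is false.
    So <>p is false at a.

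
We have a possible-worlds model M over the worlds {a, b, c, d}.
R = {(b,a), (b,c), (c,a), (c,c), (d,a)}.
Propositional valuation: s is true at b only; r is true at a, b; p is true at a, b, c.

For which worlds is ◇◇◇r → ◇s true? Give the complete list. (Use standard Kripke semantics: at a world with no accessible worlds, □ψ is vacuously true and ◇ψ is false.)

Let φ = ◇◇◇r → ◇s. Evaluate φ at each world:
  a (successors ∅): φ is true.
  b (successors {a, c}): φ is false.
  c (successors {a, c}): φ is false.
  d (successors {a}): φ is true.
For instance, at c:
  At c: ◇◇◇r is true, ◇s is false, so ◇◇◇r → ◇s is false.
    At c: ◇◇◇r requires ◇◇r at some successor in {a, c}.
      ◇◇r holds at c, so ◇◇◇r is true at c.
    At c: ◇s requires s at some successor in {a, c}.
      At a: s is false.
      At c: s is false.
    So ◇s is false at c.
Satisfying worlds: {a, d}

a, d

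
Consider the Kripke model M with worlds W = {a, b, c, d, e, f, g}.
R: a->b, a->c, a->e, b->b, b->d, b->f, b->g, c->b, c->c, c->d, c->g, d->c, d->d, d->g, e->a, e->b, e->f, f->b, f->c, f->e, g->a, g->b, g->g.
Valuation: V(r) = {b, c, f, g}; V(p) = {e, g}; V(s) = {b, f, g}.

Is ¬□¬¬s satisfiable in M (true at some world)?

Yes

Recall that □ψ holds at a world iff ψ holds at every accessible world, and ◇ψ holds iff ψ holds at some accessible world.
Let φ = ¬□¬¬s. Evaluate φ at each world:
  a (successors {b, c, e}): φ is true.
  b (successors {b, d, f, g}): φ is true.
  c (successors {b, c, d, g}): φ is true.
  d (successors {c, d, g}): φ is true.
  e (successors {a, b, f}): φ is true.
  f (successors {b, c, e}): φ is true.
  g (successors {a, b, g}): φ is true.
Detail at a (witness):
  At a: □¬¬s is false, so ¬□¬¬s is true.
    At a: □¬¬s requires ¬¬s at every successor {b, c, e}.
      ¬¬s fails at c, so □¬¬s is false at a.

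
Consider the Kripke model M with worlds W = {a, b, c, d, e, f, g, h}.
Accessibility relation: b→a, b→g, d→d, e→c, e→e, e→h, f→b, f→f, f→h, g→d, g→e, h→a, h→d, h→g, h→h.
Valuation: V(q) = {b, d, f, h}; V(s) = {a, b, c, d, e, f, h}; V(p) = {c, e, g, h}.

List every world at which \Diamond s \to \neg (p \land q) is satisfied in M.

a, b, c, d, e, f, g

Let φ = \Diamond s \to \neg (p \land q). Evaluate φ at each world:
  a (successors ∅): φ is true.
  b (successors {a, g}): φ is true.
  c (successors ∅): φ is true.
  d (successors {d}): φ is true.
  e (successors {c, e, h}): φ is true.
  f (successors {b, f, h}): φ is true.
  g (successors {d, e}): φ is true.
  h (successors {a, d, g, h}): φ is false.
For instance, at h:
  At h: \Diamond s is true, \neg (p \land q) is false, so \Diamond s \to \neg (p \land q) is false.
    At h: \Diamond s requires s at some successor in {a, d, g, h}.
      s holds at a, so \Diamond s is true at h.
Satisfying worlds: {a, b, c, d, e, f, g}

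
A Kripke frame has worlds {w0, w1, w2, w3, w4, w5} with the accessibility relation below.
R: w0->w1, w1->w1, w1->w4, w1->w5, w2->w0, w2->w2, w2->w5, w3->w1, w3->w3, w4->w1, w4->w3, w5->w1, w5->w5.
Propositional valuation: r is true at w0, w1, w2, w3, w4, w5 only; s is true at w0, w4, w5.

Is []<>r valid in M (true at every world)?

Let φ = []<>r. Evaluate φ at each world:
  w0 (successors {w1}): φ is true.
  w1 (successors {w1, w4, w5}): φ is true.
  w2 (successors {w0, w2, w5}): φ is true.
  w3 (successors {w1, w3}): φ is true.
  w4 (successors {w1, w3}): φ is true.
  w5 (successors {w1, w5}): φ is true.
For instance, at w0:
  At w0: []<>r requires <>r at every successor {w1}.
      At w1: <>r requires r at some successor in {w1, w4, w5}.
        r holds at w1, so <>r is true at w1.
  So []<>r is true at w0.

Yes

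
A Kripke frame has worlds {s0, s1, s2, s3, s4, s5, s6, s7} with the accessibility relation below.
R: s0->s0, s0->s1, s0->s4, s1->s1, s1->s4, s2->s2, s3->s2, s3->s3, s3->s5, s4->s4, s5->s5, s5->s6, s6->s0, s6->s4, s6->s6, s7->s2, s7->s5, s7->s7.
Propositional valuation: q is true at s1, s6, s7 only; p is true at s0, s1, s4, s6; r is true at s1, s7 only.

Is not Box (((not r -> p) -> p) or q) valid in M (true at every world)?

Let φ = not Box (((not r -> p) -> p) or q). Evaluate φ at each world:
  s0 (successors {s0, s1, s4}): φ is false.
  s1 (successors {s1, s4}): φ is false.
  s2 (successors {s2}): φ is false.
  s3 (successors {s2, s3, s5}): φ is false.
  s4 (successors {s4}): φ is false.
  s5 (successors {s5, s6}): φ is false.
  s6 (successors {s0, s4, s6}): φ is false.
  s7 (successors {s2, s5, s7}): φ is false.
Detail at s0 (counterexample):
  At s0: Box (((not r -> p) -> p) or q) is true, so not Box (((not r -> p) -> p) or q) is false.
    At s0: Box (((not r -> p) -> p) or q) requires ((not r -> p) -> p) or q at every successor {s0, s1, s4}.
      At s0: ((not r -> p) -> p) or q is true.
      At s1: ((not r -> p) -> p) or q is true.
      At s4: ((not r -> p) -> p) or q is true.
    So Box (((not r -> p) -> p) or q) is true at s0.

No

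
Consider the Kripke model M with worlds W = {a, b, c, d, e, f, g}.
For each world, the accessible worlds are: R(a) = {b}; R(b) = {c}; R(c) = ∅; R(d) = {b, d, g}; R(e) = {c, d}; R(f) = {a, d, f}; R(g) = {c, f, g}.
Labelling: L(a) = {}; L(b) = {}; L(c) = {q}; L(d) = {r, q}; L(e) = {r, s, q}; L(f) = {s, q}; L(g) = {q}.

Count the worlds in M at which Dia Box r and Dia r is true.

Recall that Box ψ holds at a world iff ψ holds at every accessible world, and Dia ψ holds iff ψ holds at some accessible world.
Let φ = Dia Box r and Dia r. Evaluate φ at each world:
  a (successors {b}): φ is false.
  b (successors {c}): φ is false.
  c (successors ∅): φ is false.
  d (successors {b, d, g}): φ is false.
  e (successors {c, d}): φ is true.
  f (successors {a, d, f}): φ is false.
  g (successors {c, f, g}): φ is false.
For instance, at f:
  At f: Dia Box r is false, Dia r is true, so Dia Box r and Dia r is false.
    At f: Dia Box r requires Box r at some successor in {a, d, f}.
      At a: Box r is false.
      At d: Box r is false.
      At f: Box r is false.
    So Dia Box r is false at f.
    At f: Dia r requires r at some successor in {a, d, f}.
      r holds at d, so Dia r is true at f.
Satisfying worlds: {e}

1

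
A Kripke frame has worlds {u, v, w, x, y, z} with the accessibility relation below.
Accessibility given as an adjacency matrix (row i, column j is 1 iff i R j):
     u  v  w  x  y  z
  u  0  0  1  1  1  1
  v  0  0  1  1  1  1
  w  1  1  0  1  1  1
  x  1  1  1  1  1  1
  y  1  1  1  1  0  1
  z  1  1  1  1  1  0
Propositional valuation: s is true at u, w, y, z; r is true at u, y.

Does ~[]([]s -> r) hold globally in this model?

Recall that []ψ holds at a world iff ψ holds at every accessible world, and <>ψ holds iff ψ holds at some accessible world.
Let φ = ~[]([]s -> r). Evaluate φ at each world:
  u (successors {w, x, y, z}): φ is false.
  v (successors {w, x, y, z}): φ is false.
  w (successors {u, v, x, y, z}): φ is false.
  x (successors {u, v, w, x, y, z}): φ is false.
  y (successors {u, v, w, x, z}): φ is false.
  z (successors {u, v, w, x, y}): φ is false.
Detail at u (counterexample):
  At u: []([]s -> r) is true, so ~[]([]s -> r) is false.
    At u: []([]s -> r) requires []s -> r at every successor {w, x, y, z}.
      At w: []s -> r is true.
      At x: []s -> r is true.
      At y: []s -> r is true.
      At z: []s -> r is true.
    So []([]s -> r) is true at u.

No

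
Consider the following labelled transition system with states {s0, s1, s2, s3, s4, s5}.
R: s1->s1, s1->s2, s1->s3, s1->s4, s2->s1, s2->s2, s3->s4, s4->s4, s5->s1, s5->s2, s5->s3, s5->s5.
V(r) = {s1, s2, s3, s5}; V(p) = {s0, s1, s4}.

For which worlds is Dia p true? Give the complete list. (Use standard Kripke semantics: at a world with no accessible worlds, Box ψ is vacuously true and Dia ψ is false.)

s1, s2, s3, s4, s5

Let φ = Dia p. Evaluate φ at each world:
  s0 (successors ∅): φ is false.
  s1 (successors {s1, s2, s3, s4}): φ is true.
  s2 (successors {s1, s2}): φ is true.
  s3 (successors {s4}): φ is true.
  s4 (successors {s4}): φ is true.
  s5 (successors {s1, s2, s3, s5}): φ is true.
For instance, at s4:
  At s4: Dia p requires p at some successor in {s4}.
    p holds at s4, so Dia p is true at s4.
Satisfying worlds: {s1, s2, s3, s4, s5}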